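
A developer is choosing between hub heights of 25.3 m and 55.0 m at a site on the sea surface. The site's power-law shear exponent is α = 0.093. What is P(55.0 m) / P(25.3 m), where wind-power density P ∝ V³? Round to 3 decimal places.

Speed ratio: V_B/V_A = (z_B/z_A)^α = (55.0/25.3)^0.093 = (2.1739)^0.093 = 1.07489
Power-density ratio: P_B/P_A = (V_B/V_A)³ = (1.07489)³ = 1.24191

1.242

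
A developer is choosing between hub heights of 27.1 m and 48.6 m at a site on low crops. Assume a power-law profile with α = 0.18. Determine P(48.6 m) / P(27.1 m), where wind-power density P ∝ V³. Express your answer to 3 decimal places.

Speed ratio: V_B/V_A = (z_B/z_A)^α = (48.6/27.1)^0.18 = (1.7934)^0.18 = 1.11086
Power-density ratio: P_B/P_A = (V_B/V_A)³ = (1.11086)³ = 1.37082

1.371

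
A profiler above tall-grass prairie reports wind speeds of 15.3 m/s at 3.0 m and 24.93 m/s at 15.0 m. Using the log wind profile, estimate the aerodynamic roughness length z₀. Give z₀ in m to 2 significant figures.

z₀ ≈ 0.23 m

Log law: V(z) ∝ ln(z/z₀). With r = V₁/V₂ = 15.3/24.93 = 0.61372,
r · ln(z₂/z₀) = ln(z₁/z₀) ⇒ ln z₀ = (ln z₁ − r·ln z₂)/(1 − r)
ln z₀ = (1.09861 − 0.61372×2.70805) / 0.38628 = -1.4584
z₀ = exp(-1.4584) = 0.2326 m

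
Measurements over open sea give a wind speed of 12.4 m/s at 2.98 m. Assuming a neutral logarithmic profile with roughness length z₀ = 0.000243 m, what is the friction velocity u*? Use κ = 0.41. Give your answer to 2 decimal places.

u* ≈ 0.54 m/s

Log law: V(z) = (u*/κ) · ln(z/z₀) ⇒ u* = κ · V / ln(z/z₀)
u* = 0.41 × 12.4 / ln(2.98/0.000243) = 0.41 × 12.4 / 9.4144
   = 5.0840 / 9.4144 = 0.5400 m/s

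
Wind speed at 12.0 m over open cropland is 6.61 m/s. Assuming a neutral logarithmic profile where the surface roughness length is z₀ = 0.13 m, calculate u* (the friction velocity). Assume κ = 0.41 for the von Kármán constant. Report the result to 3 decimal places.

u* ≈ 0.599 m/s

Log law: V(z) = (u*/κ) · ln(z/z₀) ⇒ u* = κ · V / ln(z/z₀)
u* = 0.41 × 6.61 / ln(12.0/0.13) = 0.41 × 6.61 / 4.5251
   = 2.7101 / 4.5251 = 0.5989 m/s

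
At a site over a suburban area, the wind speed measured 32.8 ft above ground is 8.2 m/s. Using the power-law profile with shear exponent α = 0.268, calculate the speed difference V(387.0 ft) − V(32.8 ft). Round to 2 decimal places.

7.69 m/s

Power law: V₂ = V₁ · (z₂/z₁)^α = 8.2 × (11.7988)^0.268 = 15.8879 m/s
ΔV = 15.8879 − 8.2 = 7.6879 m/s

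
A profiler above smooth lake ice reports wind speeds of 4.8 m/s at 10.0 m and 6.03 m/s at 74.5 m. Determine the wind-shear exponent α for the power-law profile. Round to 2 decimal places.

Power law: V₂/V₁ = (z₂/z₁)^α ⇒ α = ln(V₂/V₁) / ln(z₂/z₁)
α = ln(6.03/4.8) / ln(74.5/10.0) = ln(1.2563) / ln(7.4500)
  = 0.22813 / 2.00821 = 0.11360

α ≈ 0.11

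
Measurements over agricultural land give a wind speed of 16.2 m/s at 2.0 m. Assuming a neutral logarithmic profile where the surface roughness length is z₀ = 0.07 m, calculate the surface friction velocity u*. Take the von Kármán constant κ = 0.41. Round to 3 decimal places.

Log law: V(z) = (u*/κ) · ln(z/z₀) ⇒ u* = κ · V / ln(z/z₀)
u* = 0.41 × 16.2 / ln(2.0/0.07) = 0.41 × 16.2 / 3.3524
   = 6.6420 / 3.3524 = 1.9813 m/s

u* ≈ 1.981 m/s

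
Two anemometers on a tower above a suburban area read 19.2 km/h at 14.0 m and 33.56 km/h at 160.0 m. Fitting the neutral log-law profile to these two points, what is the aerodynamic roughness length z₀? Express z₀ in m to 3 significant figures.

Log law: V(z) ∝ ln(z/z₀). With r = V₁/V₂ = 19.2/33.56 = 0.57211,
r · ln(z₂/z₀) = ln(z₁/z₀) ⇒ ln z₀ = (ln z₁ − r·ln z₂)/(1 − r)
ln z₀ = (2.63906 − 0.57211×5.07517) / 0.42789 = -0.6181
z₀ = exp(-0.6181) = 0.5389 m

z₀ ≈ 0.539 m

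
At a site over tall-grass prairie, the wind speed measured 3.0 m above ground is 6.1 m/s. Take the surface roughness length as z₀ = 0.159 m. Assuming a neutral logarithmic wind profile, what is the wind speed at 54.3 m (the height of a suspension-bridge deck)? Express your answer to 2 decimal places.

Log law: V(z) ∝ ln(z/z₀), so V₂/V₁ = ln(z₂/z₀) / ln(z₁/z₀).
ln(54.3/0.159) = 5.8334, ln(3.0/0.159) = 2.9375
V₂ = 6.1 × 5.8334/2.9375 = 6.1 × 1.9859 = 12.1137 m/s

12.11 m/s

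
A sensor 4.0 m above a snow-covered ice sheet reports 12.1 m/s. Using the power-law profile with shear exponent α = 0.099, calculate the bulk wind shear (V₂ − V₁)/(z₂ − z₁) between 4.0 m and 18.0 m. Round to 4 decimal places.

Power law: V₂ = V₁ · (z₂/z₁)^α = 12.1 × (4.5000)^0.099 = 14.0428 m/s
ΔV/Δz = (14.0428 − 12.1)/(18.0 − 4.0) = 1.9428/14.0000 = 0.13877 m/s/m

0.1388 m/s/m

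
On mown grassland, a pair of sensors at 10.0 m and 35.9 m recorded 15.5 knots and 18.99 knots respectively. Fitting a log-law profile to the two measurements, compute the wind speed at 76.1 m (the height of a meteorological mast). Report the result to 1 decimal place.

21.0 knots

Log law: V ∝ ln(z/z₀). From the pair, with r = V₁/V₂ = 0.81622,
ln z₀ = (ln z₁ − r·ln z₂)/(1 − r) = (2.3026 − 0.81622×3.5807)/0.18378 = -3.3740 → z₀ = 0.03425 m
V₃ = V₁ · ln(z₃/z₀)/ln(z₁/z₀) = 15.5 × 7.7061/5.6766 = 21.0415 knots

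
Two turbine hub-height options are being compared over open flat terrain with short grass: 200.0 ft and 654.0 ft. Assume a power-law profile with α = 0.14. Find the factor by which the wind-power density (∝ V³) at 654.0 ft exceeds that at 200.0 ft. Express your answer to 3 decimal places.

1.645

Speed ratio: V_B/V_A = (z_B/z_A)^α = (654.0/200.0)^0.14 = (3.2700)^0.14 = 1.18042
Power-density ratio: P_B/P_A = (V_B/V_A)³ = (1.18042)³ = 1.64479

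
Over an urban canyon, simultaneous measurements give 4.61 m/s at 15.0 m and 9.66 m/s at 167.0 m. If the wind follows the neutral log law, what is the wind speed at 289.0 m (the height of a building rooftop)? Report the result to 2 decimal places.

10.81 m/s

Log law: V ∝ ln(z/z₀). From the pair, with r = V₁/V₂ = 0.47723,
ln z₀ = (ln z₁ − r·ln z₂)/(1 − r) = (2.7081 − 0.47723×5.1180)/0.52277 = 0.5081 → z₀ = 1.662 m
V₃ = V₁ · ln(z₃/z₀)/ln(z₁/z₀) = 4.61 × 5.1583/2.2000 = 10.8092 m/s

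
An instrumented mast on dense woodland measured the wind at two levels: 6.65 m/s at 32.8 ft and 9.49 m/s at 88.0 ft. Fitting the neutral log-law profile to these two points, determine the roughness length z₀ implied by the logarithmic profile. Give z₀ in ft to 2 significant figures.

z₀ ≈ 3.3 ft

Log law: V(z) ∝ ln(z/z₀). With r = V₁/V₂ = 6.65/9.49 = 0.70074,
r · ln(z₂/z₀) = ln(z₁/z₀) ⇒ ln z₀ = (ln z₁ − r·ln z₂)/(1 − r)
ln z₀ = (3.49043 − 0.70074×4.47734) / 0.29926 = 1.1795
z₀ = exp(1.1795) = 3.253 ft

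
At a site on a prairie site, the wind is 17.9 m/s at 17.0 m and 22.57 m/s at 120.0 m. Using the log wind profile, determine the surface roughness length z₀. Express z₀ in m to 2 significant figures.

Log law: V(z) ∝ ln(z/z₀). With r = V₁/V₂ = 17.9/22.57 = 0.79309,
r · ln(z₂/z₀) = ln(z₁/z₀) ⇒ ln z₀ = (ln z₁ − r·ln z₂)/(1 − r)
ln z₀ = (2.83321 − 0.79309×4.78749) / 0.20691 = -4.6575
z₀ = exp(-4.6575) = 0.009490 m

z₀ ≈ 0.0095 m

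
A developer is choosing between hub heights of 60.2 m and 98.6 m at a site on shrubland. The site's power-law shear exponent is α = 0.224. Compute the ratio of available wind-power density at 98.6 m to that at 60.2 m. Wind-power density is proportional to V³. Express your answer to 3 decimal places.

Speed ratio: V_B/V_A = (z_B/z_A)^α = (98.6/60.2)^0.224 = (1.6379)^0.224 = 1.11686
Power-density ratio: P_B/P_A = (V_B/V_A)³ = (1.11686)³ = 1.39315

1.393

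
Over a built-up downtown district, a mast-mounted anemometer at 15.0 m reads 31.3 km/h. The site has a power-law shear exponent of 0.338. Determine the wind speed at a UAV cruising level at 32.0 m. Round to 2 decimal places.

40.44 km/h

Power-law profile: V₂ = V₁ · (z₂/z₁)^α
V₂ = 31.3 × (32.0/15.0)^0.338 = 31.3 × (2.1333)^0.338
    = 31.3 × 1.2919 = 40.4358 km/h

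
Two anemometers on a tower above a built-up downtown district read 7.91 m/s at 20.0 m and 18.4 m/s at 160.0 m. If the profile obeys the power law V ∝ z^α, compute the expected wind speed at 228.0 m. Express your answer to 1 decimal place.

21.2 m/s

First find α: α = ln(V₂/V₁)/ln(z₂/z₁) = ln(18.4/7.91)/ln(160.0/20.0) = 0.84422/2.07944 = 0.4060
Extrapolate from 160.0 m to 228.0 m: V₃ = 18.4 × (228.0/160.0)^0.4060 = 18.4 × 1.1546 = 21.2454 m/s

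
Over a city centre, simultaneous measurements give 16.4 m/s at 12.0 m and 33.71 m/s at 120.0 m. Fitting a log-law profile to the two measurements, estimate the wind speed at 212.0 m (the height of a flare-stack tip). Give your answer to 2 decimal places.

Log law: V ∝ ln(z/z₀). From the pair, with r = V₁/V₂ = 0.48650,
ln z₀ = (ln z₁ − r·ln z₂)/(1 − r) = (2.4849 − 0.48650×4.7875)/0.51350 = 0.3034 → z₀ = 1.354 m
V₃ = V₁ · ln(z₃/z₀)/ln(z₁/z₀) = 16.4 × 5.0532/2.1815 = 37.9882 m/s

37.99 m/s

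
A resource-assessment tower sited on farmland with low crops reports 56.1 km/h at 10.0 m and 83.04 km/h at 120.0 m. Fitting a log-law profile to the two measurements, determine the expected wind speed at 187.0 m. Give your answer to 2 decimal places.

87.85 km/h

Log law: V ∝ ln(z/z₀). From the pair, with r = V₁/V₂ = 0.67558,
ln z₀ = (ln z₁ − r·ln z₂)/(1 − r) = (2.3026 − 0.67558×4.7875)/0.32442 = -2.8720 → z₀ = 0.05659 m
V₃ = V₁ · ln(z₃/z₀)/ln(z₁/z₀) = 56.1 × 8.1031/5.1746 = 87.8495 km/h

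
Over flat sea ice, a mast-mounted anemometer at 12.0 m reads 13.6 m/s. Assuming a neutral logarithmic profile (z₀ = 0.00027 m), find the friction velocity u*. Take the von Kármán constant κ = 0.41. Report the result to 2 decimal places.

u* ≈ 0.52 m/s

Log law: V(z) = (u*/κ) · ln(z/z₀) ⇒ u* = κ · V / ln(z/z₀)
u* = 0.41 × 13.6 / ln(12.0/0.00027) = 0.41 × 13.6 / 10.7020
   = 5.5760 / 10.7020 = 0.5210 m/s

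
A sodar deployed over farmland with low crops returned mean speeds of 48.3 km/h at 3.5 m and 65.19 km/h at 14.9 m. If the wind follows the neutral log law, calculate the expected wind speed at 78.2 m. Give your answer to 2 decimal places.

Log law: V ∝ ln(z/z₀). From the pair, with r = V₁/V₂ = 0.74091,
ln z₀ = (ln z₁ − r·ln z₂)/(1 − r) = (1.2528 − 0.74091×2.7014)/0.25909 = -2.8898 → z₀ = 0.05559 m
V₃ = V₁ · ln(z₃/z₀)/ln(z₁/z₀) = 48.3 × 7.2490/4.1425 = 84.5205 km/h

84.52 km/h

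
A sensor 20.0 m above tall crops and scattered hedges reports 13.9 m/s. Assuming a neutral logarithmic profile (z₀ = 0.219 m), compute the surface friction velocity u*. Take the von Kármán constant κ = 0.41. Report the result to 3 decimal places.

u* ≈ 1.262 m/s

Log law: V(z) = (u*/κ) · ln(z/z₀) ⇒ u* = κ · V / ln(z/z₀)
u* = 0.41 × 13.9 / ln(20.0/0.219) = 0.41 × 13.9 / 4.5144
   = 5.6990 / 4.5144 = 1.2624 m/s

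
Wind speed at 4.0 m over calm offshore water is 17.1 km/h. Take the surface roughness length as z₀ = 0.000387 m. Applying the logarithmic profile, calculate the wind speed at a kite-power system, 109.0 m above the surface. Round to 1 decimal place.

23.2 km/h

Log law: V(z) ∝ ln(z/z₀), so V₂/V₁ = ln(z₂/z₀) / ln(z₁/z₀).
ln(109.0/0.000387) = 12.5484, ln(4.0/0.000387) = 9.2434
V₂ = 17.1 × 12.5484/9.2434 = 17.1 × 1.3576 = 23.2143 km/h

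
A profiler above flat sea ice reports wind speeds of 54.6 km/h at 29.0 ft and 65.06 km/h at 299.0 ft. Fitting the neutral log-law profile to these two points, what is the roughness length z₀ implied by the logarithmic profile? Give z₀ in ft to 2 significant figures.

z₀ ≈ 0.00015 ft

Log law: V(z) ∝ ln(z/z₀). With r = V₁/V₂ = 54.6/65.06 = 0.83923,
r · ln(z₂/z₀) = ln(z₁/z₀) ⇒ ln z₀ = (ln z₁ − r·ln z₂)/(1 − r)
ln z₀ = (3.36730 − 0.83923×5.70044) / 0.16077 = -8.8115
z₀ = exp(-8.8115) = 0.0001490 ft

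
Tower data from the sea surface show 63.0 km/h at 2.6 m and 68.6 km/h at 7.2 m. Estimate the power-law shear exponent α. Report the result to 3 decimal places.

α ≈ 0.084

Power law: V₂/V₁ = (z₂/z₁)^α ⇒ α = ln(V₂/V₁) / ln(z₂/z₁)
α = ln(68.6/63.0) / ln(7.2/2.6) = ln(1.0889) / ln(2.7692)
  = 0.08516 / 1.01857 = 0.08361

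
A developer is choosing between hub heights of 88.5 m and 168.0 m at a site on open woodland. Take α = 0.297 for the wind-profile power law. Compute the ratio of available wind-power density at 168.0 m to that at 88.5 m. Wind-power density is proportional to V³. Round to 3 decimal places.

Speed ratio: V_B/V_A = (z_B/z_A)^α = (168.0/88.5)^0.297 = (1.8983)^0.297 = 1.20969
Power-density ratio: P_B/P_A = (V_B/V_A)³ = (1.20969)³ = 1.77021

1.770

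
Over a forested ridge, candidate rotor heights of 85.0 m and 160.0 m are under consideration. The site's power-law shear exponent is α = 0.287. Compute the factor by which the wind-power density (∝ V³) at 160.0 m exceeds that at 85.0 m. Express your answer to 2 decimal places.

Speed ratio: V_B/V_A = (z_B/z_A)^α = (160.0/85.0)^0.287 = (1.8824)^0.287 = 1.19906
Power-density ratio: P_B/P_A = (V_B/V_A)³ = (1.19906)³ = 1.72392

1.72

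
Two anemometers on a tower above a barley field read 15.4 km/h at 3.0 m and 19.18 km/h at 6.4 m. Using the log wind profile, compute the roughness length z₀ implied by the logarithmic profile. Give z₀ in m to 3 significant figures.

Log law: V(z) ∝ ln(z/z₀). With r = V₁/V₂ = 15.4/19.18 = 0.80292,
r · ln(z₂/z₀) = ln(z₁/z₀) ⇒ ln z₀ = (ln z₁ − r·ln z₂)/(1 − r)
ln z₀ = (1.09861 − 0.80292×1.85630) / 0.19708 = -1.9883
z₀ = exp(-1.9883) = 0.1369 m

z₀ ≈ 0.137 m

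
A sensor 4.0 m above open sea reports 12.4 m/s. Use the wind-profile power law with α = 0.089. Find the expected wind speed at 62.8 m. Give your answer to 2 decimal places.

15.84 m/s

Power-law profile: V₂ = V₁ · (z₂/z₁)^α
V₂ = 12.4 × (62.8/4.0)^0.089 = 12.4 × (15.7000)^0.089
    = 12.4 × 1.2777 = 15.8437 m/s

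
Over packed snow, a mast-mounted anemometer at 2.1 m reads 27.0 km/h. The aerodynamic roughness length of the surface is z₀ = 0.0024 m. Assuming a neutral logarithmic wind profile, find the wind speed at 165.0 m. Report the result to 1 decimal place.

44.4 km/h

Log law: V(z) ∝ ln(z/z₀), so V₂/V₁ = ln(z₂/z₀) / ln(z₁/z₀).
ln(165.0/0.0024) = 11.1382, ln(2.1/0.0024) = 6.7742
V₂ = 27.0 × 11.1382/6.7742 = 27.0 × 1.6442 = 44.3936 km/h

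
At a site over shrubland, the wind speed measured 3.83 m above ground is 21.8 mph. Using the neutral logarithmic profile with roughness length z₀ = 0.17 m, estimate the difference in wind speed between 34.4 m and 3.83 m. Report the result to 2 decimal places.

Log law: V₂ = V₁ · ln(z₂/z₀)/ln(z₁/z₀) = 21.8 × 5.3100/3.1148 = 37.1637 mph
ΔV = 37.1637 − 21.8 = 15.3637 mph

15.36 mph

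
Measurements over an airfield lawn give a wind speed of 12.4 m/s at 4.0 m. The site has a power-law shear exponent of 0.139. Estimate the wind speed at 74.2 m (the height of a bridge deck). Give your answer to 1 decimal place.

Power-law profile: V₂ = V₁ · (z₂/z₁)^α
V₂ = 12.4 × (74.2/4.0)^0.139 = 12.4 × (18.5500)^0.139
    = 12.4 × 1.5007 = 18.6089 m/s

18.6 m/s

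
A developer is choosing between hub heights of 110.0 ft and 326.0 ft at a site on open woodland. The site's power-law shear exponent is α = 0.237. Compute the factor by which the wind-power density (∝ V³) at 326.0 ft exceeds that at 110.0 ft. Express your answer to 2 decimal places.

Speed ratio: V_B/V_A = (z_B/z_A)^α = (326.0/110.0)^0.237 = (2.9636)^0.237 = 1.29367
Power-density ratio: P_B/P_A = (V_B/V_A)³ = (1.29367)³ = 2.16505

2.17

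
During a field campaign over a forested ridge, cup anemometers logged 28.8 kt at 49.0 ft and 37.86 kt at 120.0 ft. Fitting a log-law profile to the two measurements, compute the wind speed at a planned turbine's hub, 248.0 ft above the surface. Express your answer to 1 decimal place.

Log law: V ∝ ln(z/z₀). From the pair, with r = V₁/V₂ = 0.76070,
ln z₀ = (ln z₁ − r·ln z₂)/(1 − r) = (3.8918 − 0.76070×4.7875)/0.23930 = 1.0447 → z₀ = 2.842 ft
V₃ = V₁ · ln(z₃/z₀)/ln(z₁/z₀) = 28.8 × 4.4688/2.8472 = 45.2031 kt

45.2 kt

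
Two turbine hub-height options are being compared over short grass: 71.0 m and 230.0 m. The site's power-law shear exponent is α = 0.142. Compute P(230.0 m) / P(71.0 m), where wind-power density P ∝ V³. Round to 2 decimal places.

Speed ratio: V_B/V_A = (z_B/z_A)^α = (230.0/71.0)^0.142 = (3.2394)^0.142 = 1.18164
Power-density ratio: P_B/P_A = (V_B/V_A)³ = (1.18164)³ = 1.64991

1.65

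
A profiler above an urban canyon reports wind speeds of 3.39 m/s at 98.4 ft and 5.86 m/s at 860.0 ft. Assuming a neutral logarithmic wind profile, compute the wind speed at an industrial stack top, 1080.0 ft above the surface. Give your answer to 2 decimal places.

Log law: V ∝ ln(z/z₀). From the pair, with r = V₁/V₂ = 0.57850,
ln z₀ = (ln z₁ − r·ln z₂)/(1 − r) = (4.5890 − 0.57850×6.7569)/0.42150 = 1.6137 → z₀ = 5.021 ft
V₃ = V₁ · ln(z₃/z₀)/ln(z₁/z₀) = 3.39 × 5.3710/2.9754 = 6.1195 m/s

6.12 m/s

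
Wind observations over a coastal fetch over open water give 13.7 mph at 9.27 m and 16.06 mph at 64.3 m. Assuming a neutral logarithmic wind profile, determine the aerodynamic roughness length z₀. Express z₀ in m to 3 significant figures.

Log law: V(z) ∝ ln(z/z₀). With r = V₁/V₂ = 13.7/16.06 = 0.85305,
r · ln(z₂/z₀) = ln(z₁/z₀) ⇒ ln z₀ = (ln z₁ − r·ln z₂)/(1 − r)
ln z₀ = (2.22678 − 0.85305×4.16356) / 0.14695 = -9.0164
z₀ = exp(-9.0164) = 0.0001214 m

z₀ ≈ 0.000121 m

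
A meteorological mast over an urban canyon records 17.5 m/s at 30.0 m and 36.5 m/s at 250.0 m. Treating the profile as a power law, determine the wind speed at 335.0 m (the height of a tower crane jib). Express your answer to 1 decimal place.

First find α: α = ln(V₂/V₁)/ln(z₂/z₁) = ln(36.5/17.5)/ln(250.0/30.0) = 0.73511/2.12026 = 0.3467
Extrapolate from 250.0 m to 335.0 m: V₃ = 36.5 × (335.0/250.0)^0.3467 = 36.5 × 1.1068 = 40.3981 m/s

40.4 m/s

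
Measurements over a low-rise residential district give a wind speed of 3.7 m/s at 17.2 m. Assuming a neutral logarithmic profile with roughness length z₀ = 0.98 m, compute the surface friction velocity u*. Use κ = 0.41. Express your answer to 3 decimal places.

u* ≈ 0.529 m/s

Log law: V(z) = (u*/κ) · ln(z/z₀) ⇒ u* = κ · V / ln(z/z₀)
u* = 0.41 × 3.7 / ln(17.2/0.98) = 0.41 × 3.7 / 2.8651
   = 1.5170 / 2.8651 = 0.5295 m/s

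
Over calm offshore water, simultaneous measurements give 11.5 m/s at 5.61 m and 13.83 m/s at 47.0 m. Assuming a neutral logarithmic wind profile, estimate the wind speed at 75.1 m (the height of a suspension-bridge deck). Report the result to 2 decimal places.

14.34 m/s

Log law: V ∝ ln(z/z₀). From the pair, with r = V₁/V₂ = 0.83153,
ln z₀ = (ln z₁ − r·ln z₂)/(1 − r) = (1.7246 − 0.83153×3.8501)/0.16847 = -8.7666 → z₀ = 0.0001559 m
V₃ = V₁ · ln(z₃/z₀)/ln(z₁/z₀) = 11.5 × 13.0854/10.4911 = 14.3437 m/s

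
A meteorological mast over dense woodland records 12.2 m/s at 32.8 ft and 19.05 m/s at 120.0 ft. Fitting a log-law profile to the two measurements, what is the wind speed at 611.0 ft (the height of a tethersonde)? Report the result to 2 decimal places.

27.65 m/s

Log law: V ∝ ln(z/z₀). From the pair, with r = V₁/V₂ = 0.64042,
ln z₀ = (ln z₁ − r·ln z₂)/(1 − r) = (3.4904 − 0.64042×4.7875)/0.35958 = 1.1803 → z₀ = 3.255 ft
V₃ = V₁ · ln(z₃/z₀)/ln(z₁/z₀) = 12.2 × 5.2348/2.3101 = 27.6456 m/s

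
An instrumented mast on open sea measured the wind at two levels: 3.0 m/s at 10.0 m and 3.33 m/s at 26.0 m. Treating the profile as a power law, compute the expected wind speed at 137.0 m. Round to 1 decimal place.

4.0 m/s

First find α: α = ln(V₂/V₁)/ln(z₂/z₁) = ln(3.33/3.0)/ln(26.0/10.0) = 0.10436/0.95551 = 0.1092
Extrapolate from 26.0 m to 137.0 m: V₃ = 3.33 × (137.0/26.0)^0.1092 = 3.33 × 1.1990 = 3.9928 m/s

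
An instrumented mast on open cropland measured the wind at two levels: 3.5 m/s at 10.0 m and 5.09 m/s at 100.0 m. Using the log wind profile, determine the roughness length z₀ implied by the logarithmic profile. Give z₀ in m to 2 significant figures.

z₀ ≈ 0.063 m

Log law: V(z) ∝ ln(z/z₀). With r = V₁/V₂ = 3.5/5.09 = 0.68762,
r · ln(z₂/z₀) = ln(z₁/z₀) ⇒ ln z₀ = (ln z₁ − r·ln z₂)/(1 − r)
ln z₀ = (2.30259 − 0.68762×4.60517) / 0.31238 = -2.7660
z₀ = exp(-2.7660) = 0.06291 m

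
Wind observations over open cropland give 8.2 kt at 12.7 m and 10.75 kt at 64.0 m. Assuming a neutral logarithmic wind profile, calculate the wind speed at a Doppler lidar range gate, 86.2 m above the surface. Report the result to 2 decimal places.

11.22 kt

Log law: V ∝ ln(z/z₀). From the pair, with r = V₁/V₂ = 0.76279,
ln z₀ = (ln z₁ − r·ln z₂)/(1 − r) = (2.5416 − 0.76279×4.1589)/0.23721 = -2.6591 → z₀ = 0.07001 m
V₃ = V₁ · ln(z₃/z₀)/ln(z₁/z₀) = 8.2 × 7.1157/5.2007 = 11.2195 kt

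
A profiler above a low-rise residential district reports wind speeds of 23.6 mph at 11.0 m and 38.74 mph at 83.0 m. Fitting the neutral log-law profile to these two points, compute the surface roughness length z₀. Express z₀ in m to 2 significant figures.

z₀ ≈ 0.47 m

Log law: V(z) ∝ ln(z/z₀). With r = V₁/V₂ = 23.6/38.74 = 0.60919,
r · ln(z₂/z₀) = ln(z₁/z₀) ⇒ ln z₀ = (ln z₁ − r·ln z₂)/(1 − r)
ln z₀ = (2.39790 − 0.60919×4.41884) / 0.39081 = -0.7523
z₀ = exp(-0.7523) = 0.4713 m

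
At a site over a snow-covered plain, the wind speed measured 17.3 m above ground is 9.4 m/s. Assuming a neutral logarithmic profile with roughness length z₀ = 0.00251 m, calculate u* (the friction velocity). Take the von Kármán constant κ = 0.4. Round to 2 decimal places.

Log law: V(z) = (u*/κ) · ln(z/z₀) ⇒ u* = κ · V / ln(z/z₀)
u* = 0.4 × 9.4 / ln(17.3/0.00251) = 0.4 × 9.4 / 8.8382
   = 3.7600 / 8.8382 = 0.4254 m/s

u* ≈ 0.43 m/s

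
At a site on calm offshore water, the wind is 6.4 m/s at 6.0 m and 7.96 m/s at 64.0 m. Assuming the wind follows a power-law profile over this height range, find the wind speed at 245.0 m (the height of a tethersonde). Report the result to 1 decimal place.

9.0 m/s

First find α: α = ln(V₂/V₁)/ln(z₂/z₁) = ln(7.96/6.4)/ln(64.0/6.0) = 0.21813/2.36712 = 0.0922
Extrapolate from 64.0 m to 245.0 m: V₃ = 7.96 × (245.0/64.0)^0.0922 = 7.96 × 1.1317 = 9.0081 m/s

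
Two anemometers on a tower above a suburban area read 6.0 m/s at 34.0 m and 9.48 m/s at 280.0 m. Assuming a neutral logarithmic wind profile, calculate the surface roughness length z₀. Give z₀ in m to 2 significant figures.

z₀ ≈ 0.90 m

Log law: V(z) ∝ ln(z/z₀). With r = V₁/V₂ = 6.0/9.48 = 0.63291,
r · ln(z₂/z₀) = ln(z₁/z₀) ⇒ ln z₀ = (ln z₁ − r·ln z₂)/(1 − r)
ln z₀ = (3.52636 − 0.63291×5.63479) / 0.36709 = -0.1089
z₀ = exp(-0.1089) = 0.8969 m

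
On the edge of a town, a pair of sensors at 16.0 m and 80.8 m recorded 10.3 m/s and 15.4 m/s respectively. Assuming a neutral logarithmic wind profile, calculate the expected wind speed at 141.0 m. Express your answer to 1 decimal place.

17.2 m/s

Log law: V ∝ ln(z/z₀). From the pair, with r = V₁/V₂ = 0.66883,
ln z₀ = (ln z₁ − r·ln z₂)/(1 − r) = (2.7726 − 0.66883×4.3920)/0.33117 = -0.4979 → z₀ = 0.6078 m
V₃ = V₁ · ln(z₃/z₀)/ln(z₁/z₀) = 10.3 × 5.4467/3.2705 = 17.1535 m/s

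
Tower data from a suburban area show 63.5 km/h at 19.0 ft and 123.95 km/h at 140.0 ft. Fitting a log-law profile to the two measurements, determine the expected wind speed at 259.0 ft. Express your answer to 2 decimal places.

142.57 km/h

Log law: V ∝ ln(z/z₀). From the pair, with r = V₁/V₂ = 0.51230,
ln z₀ = (ln z₁ − r·ln z₂)/(1 − r) = (2.9444 − 0.51230×4.9416)/0.48770 = 0.8465 → z₀ = 2.331 ft
V₃ = V₁ · ln(z₃/z₀)/ln(z₁/z₀) = 63.5 × 4.7104/2.0980 = 142.5700 km/h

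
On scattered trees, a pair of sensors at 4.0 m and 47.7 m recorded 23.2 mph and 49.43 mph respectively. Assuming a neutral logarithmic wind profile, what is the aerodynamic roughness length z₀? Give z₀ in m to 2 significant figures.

z₀ ≈ 0.45 m

Log law: V(z) ∝ ln(z/z₀). With r = V₁/V₂ = 23.2/49.43 = 0.46935,
r · ln(z₂/z₀) = ln(z₁/z₀) ⇒ ln z₀ = (ln z₁ − r·ln z₂)/(1 − r)
ln z₀ = (1.38629 − 0.46935×3.86493) / 0.53065 = -0.8060
z₀ = exp(-0.8060) = 0.4466 m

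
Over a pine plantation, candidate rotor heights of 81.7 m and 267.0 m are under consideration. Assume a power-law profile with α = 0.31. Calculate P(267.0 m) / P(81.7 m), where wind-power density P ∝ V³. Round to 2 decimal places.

Speed ratio: V_B/V_A = (z_B/z_A)^α = (267.0/81.7)^0.31 = (3.2681)^0.31 = 1.44354
Power-density ratio: P_B/P_A = (V_B/V_A)³ = (1.44354)³ = 3.00808

3.01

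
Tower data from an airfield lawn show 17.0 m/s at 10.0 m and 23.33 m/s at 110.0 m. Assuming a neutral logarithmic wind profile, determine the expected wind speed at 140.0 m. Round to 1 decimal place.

24.0 m/s

Log law: V ∝ ln(z/z₀). From the pair, with r = V₁/V₂ = 0.72868,
ln z₀ = (ln z₁ − r·ln z₂)/(1 − r) = (2.3026 − 0.72868×4.7005)/0.27132 = -4.1373 → z₀ = 0.01597 m
V₃ = V₁ · ln(z₃/z₀)/ln(z₁/z₀) = 17.0 × 9.0789/6.4398 = 23.9666 m/s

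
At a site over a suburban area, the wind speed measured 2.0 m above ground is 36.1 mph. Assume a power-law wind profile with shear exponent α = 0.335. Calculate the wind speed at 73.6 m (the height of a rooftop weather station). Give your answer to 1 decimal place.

120.8 mph

Power-law profile: V₂ = V₁ · (z₂/z₁)^α
V₂ = 36.1 × (73.6/2.0)^0.335 = 36.1 × (36.8000)^0.335
    = 36.1 × 3.3463 = 120.7998 mph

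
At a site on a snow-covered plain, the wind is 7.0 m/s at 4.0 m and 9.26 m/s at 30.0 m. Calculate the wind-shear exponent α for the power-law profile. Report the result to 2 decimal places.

α ≈ 0.14

Power law: V₂/V₁ = (z₂/z₁)^α ⇒ α = ln(V₂/V₁) / ln(z₂/z₁)
α = ln(9.26/7.0) / ln(30.0/4.0) = ln(1.3229) / ln(7.5000)
  = 0.27979 / 2.01490 = 0.13886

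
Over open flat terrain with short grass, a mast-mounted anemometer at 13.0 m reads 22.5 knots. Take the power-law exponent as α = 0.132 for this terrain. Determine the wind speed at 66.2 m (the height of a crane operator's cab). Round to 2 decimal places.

27.89 knots

Power-law profile: V₂ = V₁ · (z₂/z₁)^α
V₂ = 22.5 × (66.2/13.0)^0.132 = 22.5 × (5.0923)^0.132
    = 22.5 × 1.2397 = 27.8930 knots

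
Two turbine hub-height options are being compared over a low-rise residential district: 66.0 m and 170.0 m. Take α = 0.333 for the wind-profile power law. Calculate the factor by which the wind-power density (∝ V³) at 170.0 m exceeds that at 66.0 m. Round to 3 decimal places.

Speed ratio: V_B/V_A = (z_B/z_A)^α = (170.0/66.0)^0.333 = (2.5758)^0.333 = 1.37035
Power-density ratio: P_B/P_A = (V_B/V_A)³ = (1.37035)³ = 2.57332

2.573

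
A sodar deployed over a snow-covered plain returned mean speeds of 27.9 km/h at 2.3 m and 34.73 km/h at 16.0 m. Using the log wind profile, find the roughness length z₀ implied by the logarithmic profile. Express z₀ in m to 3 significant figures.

z₀ ≈ 0.000833 m

Log law: V(z) ∝ ln(z/z₀). With r = V₁/V₂ = 27.9/34.73 = 0.80334,
r · ln(z₂/z₀) = ln(z₁/z₀) ⇒ ln z₀ = (ln z₁ − r·ln z₂)/(1 − r)
ln z₀ = (0.83291 − 0.80334×2.77259) / 0.19666 = -7.0905
z₀ = exp(-7.0905) = 0.0008330 m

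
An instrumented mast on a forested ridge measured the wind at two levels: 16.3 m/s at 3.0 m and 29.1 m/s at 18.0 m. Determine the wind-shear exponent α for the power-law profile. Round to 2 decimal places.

α ≈ 0.32

Power law: V₂/V₁ = (z₂/z₁)^α ⇒ α = ln(V₂/V₁) / ln(z₂/z₁)
α = ln(29.1/16.3) / ln(18.0/3.0) = ln(1.7853) / ln(6.0000)
  = 0.57957 / 1.79176 = 0.32347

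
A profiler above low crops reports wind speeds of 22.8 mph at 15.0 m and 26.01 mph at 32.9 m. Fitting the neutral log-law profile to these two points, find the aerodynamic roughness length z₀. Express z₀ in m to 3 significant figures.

Log law: V(z) ∝ ln(z/z₀). With r = V₁/V₂ = 22.8/26.01 = 0.87659,
r · ln(z₂/z₀) = ln(z₁/z₀) ⇒ ln z₀ = (ln z₁ − r·ln z₂)/(1 − r)
ln z₀ = (2.70805 − 0.87659×3.49347) / 0.12341 = -2.8707
z₀ = exp(-2.8707) = 0.05666 m

z₀ ≈ 0.0567 m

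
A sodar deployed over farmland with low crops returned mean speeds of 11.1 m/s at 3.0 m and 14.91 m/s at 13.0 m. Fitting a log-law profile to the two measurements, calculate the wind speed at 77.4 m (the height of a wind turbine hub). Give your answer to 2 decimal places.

19.55 m/s

Log law: V ∝ ln(z/z₀). From the pair, with r = V₁/V₂ = 0.74447,
ln z₀ = (ln z₁ − r·ln z₂)/(1 − r) = (1.0986 − 0.74447×2.5649)/0.25553 = -3.1734 → z₀ = 0.04186 m
V₃ = V₁ · ln(z₃/z₀)/ln(z₁/z₀) = 11.1 × 7.5224/4.2720 = 19.5455 m/s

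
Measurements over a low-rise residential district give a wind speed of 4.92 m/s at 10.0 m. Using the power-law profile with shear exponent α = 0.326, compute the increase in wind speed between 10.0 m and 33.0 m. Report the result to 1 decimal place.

Power law: V₂ = V₁ · (z₂/z₁)^α = 4.92 × (3.3000)^0.326 = 7.2611 m/s
ΔV = 7.2611 − 4.92 = 2.3411 m/s

2.3 m/s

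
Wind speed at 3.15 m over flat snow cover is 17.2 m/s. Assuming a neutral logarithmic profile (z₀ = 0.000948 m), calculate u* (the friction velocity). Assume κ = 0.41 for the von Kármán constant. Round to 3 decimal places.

Log law: V(z) = (u*/κ) · ln(z/z₀) ⇒ u* = κ · V / ln(z/z₀)
u* = 0.41 × 17.2 / ln(3.15/0.000948) = 0.41 × 17.2 / 8.1086
   = 7.0520 / 8.1086 = 0.8697 m/s

u* ≈ 0.870 m/s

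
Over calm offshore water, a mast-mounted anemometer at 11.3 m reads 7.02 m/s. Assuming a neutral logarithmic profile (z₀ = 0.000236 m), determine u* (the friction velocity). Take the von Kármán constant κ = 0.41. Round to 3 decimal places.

u* ≈ 0.267 m/s

Log law: V(z) = (u*/κ) · ln(z/z₀) ⇒ u* = κ · V / ln(z/z₀)
u* = 0.41 × 7.02 / ln(11.3/0.000236) = 0.41 × 7.02 / 10.7765
   = 2.8782 / 10.7765 = 0.2671 m/s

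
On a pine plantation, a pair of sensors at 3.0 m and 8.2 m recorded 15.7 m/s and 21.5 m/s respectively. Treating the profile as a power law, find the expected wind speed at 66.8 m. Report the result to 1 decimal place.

First find α: α = ln(V₂/V₁)/ln(z₂/z₁) = ln(21.5/15.7)/ln(8.2/3.0) = 0.31439/1.00552 = 0.3127
Extrapolate from 8.2 m to 66.8 m: V₃ = 21.5 × (66.8/8.2)^0.3127 = 21.5 × 1.9268 = 41.4253 m/s

41.4 m/s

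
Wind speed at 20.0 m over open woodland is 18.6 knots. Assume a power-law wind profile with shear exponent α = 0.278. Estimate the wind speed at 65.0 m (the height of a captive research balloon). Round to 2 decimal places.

Power-law profile: V₂ = V₁ · (z₂/z₁)^α
V₂ = 18.6 × (65.0/20.0)^0.278 = 18.6 × (3.2500)^0.278
    = 18.6 × 1.3877 = 25.8117 knots

25.81 knots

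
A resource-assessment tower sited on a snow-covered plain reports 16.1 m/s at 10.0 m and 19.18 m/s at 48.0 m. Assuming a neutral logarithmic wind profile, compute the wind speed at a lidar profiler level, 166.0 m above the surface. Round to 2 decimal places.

Log law: V ∝ ln(z/z₀). From the pair, with r = V₁/V₂ = 0.83942,
ln z₀ = (ln z₁ − r·ln z₂)/(1 − r) = (2.3026 − 0.83942×3.8712)/0.16058 = -5.8970 → z₀ = 0.002748 m
V₃ = V₁ · ln(z₃/z₀)/ln(z₁/z₀) = 16.1 × 11.0090/8.1996 = 21.6163 m/s

21.62 m/s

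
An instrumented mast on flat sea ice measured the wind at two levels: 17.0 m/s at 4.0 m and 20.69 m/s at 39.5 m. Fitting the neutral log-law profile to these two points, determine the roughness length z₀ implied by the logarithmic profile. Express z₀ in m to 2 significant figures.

Log law: V(z) ∝ ln(z/z₀). With r = V₁/V₂ = 17.0/20.69 = 0.82165,
r · ln(z₂/z₀) = ln(z₁/z₀) ⇒ ln z₀ = (ln z₁ − r·ln z₂)/(1 − r)
ln z₀ = (1.38629 − 0.82165×3.67630) / 0.17835 = -9.1639
z₀ = exp(-9.1639) = 0.0001048 m

z₀ ≈ 0.00010 m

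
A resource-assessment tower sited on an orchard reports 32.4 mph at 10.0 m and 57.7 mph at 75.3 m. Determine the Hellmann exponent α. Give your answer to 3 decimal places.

α ≈ 0.286

Power law: V₂/V₁ = (z₂/z₁)^α ⇒ α = ln(V₂/V₁) / ln(z₂/z₁)
α = ln(57.7/32.4) / ln(75.3/10.0) = ln(1.7809) / ln(7.5300)
  = 0.57710 / 2.01890 = 0.28585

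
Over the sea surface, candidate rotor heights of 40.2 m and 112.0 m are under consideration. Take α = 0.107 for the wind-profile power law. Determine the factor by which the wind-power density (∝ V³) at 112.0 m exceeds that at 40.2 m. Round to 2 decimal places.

1.39

Speed ratio: V_B/V_A = (z_B/z_A)^α = (112.0/40.2)^0.107 = (2.7861)^0.107 = 1.11587
Power-density ratio: P_B/P_A = (V_B/V_A)³ = (1.11587)³ = 1.38945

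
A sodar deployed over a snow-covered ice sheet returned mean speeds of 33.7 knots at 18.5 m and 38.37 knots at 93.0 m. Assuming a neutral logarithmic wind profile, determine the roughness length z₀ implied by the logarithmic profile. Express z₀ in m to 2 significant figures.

Log law: V(z) ∝ ln(z/z₀). With r = V₁/V₂ = 33.7/38.37 = 0.87829,
r · ln(z₂/z₀) = ln(z₁/z₀) ⇒ ln z₀ = (ln z₁ − r·ln z₂)/(1 − r)
ln z₀ = (2.91777 − 0.87829×4.53260) / 0.12171 = -8.7353
z₀ = exp(-8.7353) = 0.0001608 m

z₀ ≈ 0.00016 m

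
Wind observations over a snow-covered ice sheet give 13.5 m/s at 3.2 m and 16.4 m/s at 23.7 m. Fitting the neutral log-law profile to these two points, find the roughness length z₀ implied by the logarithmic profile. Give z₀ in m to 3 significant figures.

Log law: V(z) ∝ ln(z/z₀). With r = V₁/V₂ = 13.5/16.4 = 0.82317,
r · ln(z₂/z₀) = ln(z₁/z₀) ⇒ ln z₀ = (ln z₁ − r·ln z₂)/(1 − r)
ln z₀ = (1.16315 − 0.82317×3.16548) / 0.17683 = -8.1580
z₀ = exp(-8.1580) = 0.0002864 m

z₀ ≈ 0.000286 m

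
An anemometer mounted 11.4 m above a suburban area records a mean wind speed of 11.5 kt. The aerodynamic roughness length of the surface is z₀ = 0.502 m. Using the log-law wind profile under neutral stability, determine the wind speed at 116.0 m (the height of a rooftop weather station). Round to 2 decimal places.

20.04 kt

Log law: V(z) ∝ ln(z/z₀), so V₂/V₁ = ln(z₂/z₀) / ln(z₁/z₀).
ln(116.0/0.502) = 5.4427, ln(11.4/0.502) = 3.1228
V₂ = 11.5 × 5.4427/3.1228 = 11.5 × 1.7429 = 20.0436 kt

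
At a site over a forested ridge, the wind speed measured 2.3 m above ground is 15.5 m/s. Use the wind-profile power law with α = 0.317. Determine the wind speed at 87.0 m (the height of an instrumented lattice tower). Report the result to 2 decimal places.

Power-law profile: V₂ = V₁ · (z₂/z₁)^α
V₂ = 15.5 × (87.0/2.3)^0.317 = 15.5 × (37.8261)^0.317
    = 15.5 × 3.1634 = 49.0334 m/s

49.03 m/s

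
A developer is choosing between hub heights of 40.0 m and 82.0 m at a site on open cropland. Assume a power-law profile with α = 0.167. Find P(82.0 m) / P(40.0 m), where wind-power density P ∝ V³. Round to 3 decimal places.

1.433

Speed ratio: V_B/V_A = (z_B/z_A)^α = (82.0/40.0)^0.167 = (2.0500)^0.167 = 1.12736
Power-density ratio: P_B/P_A = (V_B/V_A)³ = (1.12736)³ = 1.43281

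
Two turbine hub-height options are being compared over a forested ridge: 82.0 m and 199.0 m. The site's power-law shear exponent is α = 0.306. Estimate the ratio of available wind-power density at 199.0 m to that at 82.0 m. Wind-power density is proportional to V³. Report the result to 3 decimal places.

2.257

Speed ratio: V_B/V_A = (z_B/z_A)^α = (199.0/82.0)^0.306 = (2.4268)^0.306 = 1.31166
Power-density ratio: P_B/P_A = (V_B/V_A)³ = (1.31166)³ = 2.25666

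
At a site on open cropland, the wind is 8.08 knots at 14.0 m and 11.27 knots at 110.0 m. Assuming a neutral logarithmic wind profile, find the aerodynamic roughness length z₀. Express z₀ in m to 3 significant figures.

z₀ ≈ 0.0756 m

Log law: V(z) ∝ ln(z/z₀). With r = V₁/V₂ = 8.08/11.27 = 0.71695,
r · ln(z₂/z₀) = ln(z₁/z₀) ⇒ ln z₀ = (ln z₁ − r·ln z₂)/(1 − r)
ln z₀ = (2.63906 − 0.71695×4.70048) / 0.28305 = -2.5824
z₀ = exp(-2.5824) = 0.07560 m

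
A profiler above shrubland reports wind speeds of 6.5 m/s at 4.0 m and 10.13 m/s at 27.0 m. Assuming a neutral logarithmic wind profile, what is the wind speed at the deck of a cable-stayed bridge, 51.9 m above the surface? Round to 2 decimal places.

Log law: V ∝ ln(z/z₀). From the pair, with r = V₁/V₂ = 0.64166,
ln z₀ = (ln z₁ − r·ln z₂)/(1 − r) = (1.3863 − 0.64166×3.2958)/0.35834 = -2.0330 → z₀ = 0.1309 m
V₃ = V₁ · ln(z₃/z₀)/ln(z₁/z₀) = 6.5 × 5.9823/3.4193 = 11.3723 m/s

11.37 m/s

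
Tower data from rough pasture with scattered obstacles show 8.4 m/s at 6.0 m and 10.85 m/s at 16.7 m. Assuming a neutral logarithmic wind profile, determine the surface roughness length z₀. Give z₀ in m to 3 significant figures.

Log law: V(z) ∝ ln(z/z₀). With r = V₁/V₂ = 8.4/10.85 = 0.77419,
r · ln(z₂/z₀) = ln(z₁/z₀) ⇒ ln z₀ = (ln z₁ − r·ln z₂)/(1 − r)
ln z₀ = (1.79176 − 0.77419×2.81541) / 0.22581 = -1.7179
z₀ = exp(-1.7179) = 0.1794 m

z₀ ≈ 0.179 m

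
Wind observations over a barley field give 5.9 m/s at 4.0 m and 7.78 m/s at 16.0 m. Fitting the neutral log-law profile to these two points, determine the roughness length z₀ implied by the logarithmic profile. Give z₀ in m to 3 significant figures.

Log law: V(z) ∝ ln(z/z₀). With r = V₁/V₂ = 5.9/7.78 = 0.75835,
r · ln(z₂/z₀) = ln(z₁/z₀) ⇒ ln z₀ = (ln z₁ − r·ln z₂)/(1 − r)
ln z₀ = (1.38629 − 0.75835×2.77259) / 0.24165 = -2.9643
z₀ = exp(-2.9643) = 0.05160 m

z₀ ≈ 0.0516 m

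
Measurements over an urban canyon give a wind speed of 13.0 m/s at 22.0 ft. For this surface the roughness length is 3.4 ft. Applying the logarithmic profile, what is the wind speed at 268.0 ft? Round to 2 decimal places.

Log law: V(z) ∝ ln(z/z₀), so V₂/V₁ = ln(z₂/z₀) / ln(z₁/z₀).
ln(268.0/3.4) = 4.3672, ln(22.0/3.4) = 1.8673
V₂ = 13.0 × 4.3672/1.8673 = 13.0 × 2.3388 = 30.4047 m/s

30.40 m/s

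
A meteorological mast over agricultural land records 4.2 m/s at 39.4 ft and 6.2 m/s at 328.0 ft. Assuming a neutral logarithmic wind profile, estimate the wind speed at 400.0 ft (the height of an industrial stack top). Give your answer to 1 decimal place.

6.4 m/s

Log law: V ∝ ln(z/z₀). From the pair, with r = V₁/V₂ = 0.67742,
ln z₀ = (ln z₁ − r·ln z₂)/(1 − r) = (3.6738 − 0.67742×5.7930)/0.32258 = -0.7767 → z₀ = 0.4599 ft
V₃ = V₁ · ln(z₃/z₀)/ln(z₁/z₀) = 4.2 × 6.7681/4.4504 = 6.3873 m/s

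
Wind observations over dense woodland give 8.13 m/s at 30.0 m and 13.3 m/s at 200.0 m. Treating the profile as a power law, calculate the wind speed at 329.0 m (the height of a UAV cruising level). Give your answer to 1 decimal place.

15.1 m/s

First find α: α = ln(V₂/V₁)/ln(z₂/z₁) = ln(13.3/8.13)/ln(200.0/30.0) = 0.49220/1.89712 = 0.2594
Extrapolate from 200.0 m to 329.0 m: V₃ = 13.3 × (329.0/200.0)^0.2594 = 13.3 × 1.1378 = 15.1334 m/s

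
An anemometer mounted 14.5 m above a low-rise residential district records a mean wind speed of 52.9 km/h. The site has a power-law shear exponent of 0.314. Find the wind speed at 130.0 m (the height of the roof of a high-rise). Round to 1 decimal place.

Power-law profile: V₂ = V₁ · (z₂/z₁)^α
V₂ = 52.9 × (130.0/14.5)^0.314 = 52.9 × (8.9655)^0.314
    = 52.9 × 1.9912 = 105.3330 km/h

105.3 km/h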